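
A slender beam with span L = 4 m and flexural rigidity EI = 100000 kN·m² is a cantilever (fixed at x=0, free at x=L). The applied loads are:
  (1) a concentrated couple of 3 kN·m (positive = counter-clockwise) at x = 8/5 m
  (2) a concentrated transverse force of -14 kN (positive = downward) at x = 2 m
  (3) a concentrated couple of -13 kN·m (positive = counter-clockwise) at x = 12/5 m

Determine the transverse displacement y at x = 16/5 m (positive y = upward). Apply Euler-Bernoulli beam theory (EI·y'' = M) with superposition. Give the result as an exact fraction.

Load 1 — applied couple M₀=3 kN·m at a=8/5 m (b=L-a=12/5):
  y_1 = M₀a(2x-a)/(2EI)  [x>a] = 3·(8/5)·(2·(16/5)-(8/5))/(2·100000) = 9/78125 m
Load 2 — point force P=-14 kN at a=2 m (b=L-a=2):
  y_2 = -Pa²(3x-a)/(6EI)  [x>a] = -(-14)·2²·(3·(16/5)-2)/(6·100000) = 133/187500 m
Load 3 — applied couple M₀=-13 kN·m at a=12/5 m (b=L-a=8/5):
  y_3 = M₀a(2x-a)/(2EI)  [x>a] = (-13)·(12/5)·(2·(16/5)-(12/5))/(2·100000) = -39/62500 m
Superposition: y = Σ y_i = 47/234375 m ≈ 0.000201 m

y(16/5) = 47/234375 m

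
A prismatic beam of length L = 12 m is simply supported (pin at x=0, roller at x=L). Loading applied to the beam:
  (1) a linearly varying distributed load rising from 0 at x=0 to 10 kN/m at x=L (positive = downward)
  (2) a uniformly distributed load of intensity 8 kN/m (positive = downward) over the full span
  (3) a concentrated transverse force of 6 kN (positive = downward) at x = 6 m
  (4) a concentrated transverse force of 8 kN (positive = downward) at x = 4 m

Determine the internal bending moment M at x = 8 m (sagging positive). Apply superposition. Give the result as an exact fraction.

Load 1 — triangular load w₀=10 kN/m (0→w₀ over full span):
  M_1 = w₀Lx/6 - w₀x³/(6L) = 10·12·8/6 - 10·8³/(6·12) = 800/9 kN·m
Load 2 — uniform load w=8 kN/m over full span:
  M_2 = wx(L-x)/2 = 8·8·(12-8)/2 = 128 kN·m
Load 3 — point force P=6 kN at a=6 m (b=L-a=6):
  M_3 = Pa(L-x)/L  [x>a] = 6·6·(12-8)/12 = 12 kN·m
Load 4 — point force P=8 kN at a=4 m (b=L-a=8):
  M_4 = Pa(L-x)/L  [x>a] = 8·4·(12-8)/12 = 32/3 kN·m
Superposition: M = Σ M_i = 2156/9 kN·m ≈ 239.555556 kN·m

M(8) = 2156/9 kN·m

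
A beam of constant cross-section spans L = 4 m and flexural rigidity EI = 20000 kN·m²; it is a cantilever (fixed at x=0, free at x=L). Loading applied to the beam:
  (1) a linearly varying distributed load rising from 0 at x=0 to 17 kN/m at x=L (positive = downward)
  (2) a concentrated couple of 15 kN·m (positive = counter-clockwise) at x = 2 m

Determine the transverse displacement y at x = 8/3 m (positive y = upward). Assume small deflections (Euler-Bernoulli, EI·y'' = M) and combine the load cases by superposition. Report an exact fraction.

y(8/3) = -309259/36450000 m

Load 1 — triangular load w₀=17 kN/m (0→w₀ over full span):
  y_1 = (w₀Lx³/12-w₀L²x²/6-w₀x⁵/(120L))/EI = (17·4·(8/3)³/12-17·4²·(8/3)²/6-17·(8/3)⁵/(120·4))/20000 = -25024/2278125 m
Load 2 — applied couple M₀=15 kN·m at a=2 m (b=L-a=2):
  y_2 = M₀a(2x-a)/(2EI)  [x>a] = 15·2·(2·(8/3)-2)/(2·20000) = 1/400 m
Superposition: y = Σ y_i = -309259/36450000 m ≈ -0.008484 m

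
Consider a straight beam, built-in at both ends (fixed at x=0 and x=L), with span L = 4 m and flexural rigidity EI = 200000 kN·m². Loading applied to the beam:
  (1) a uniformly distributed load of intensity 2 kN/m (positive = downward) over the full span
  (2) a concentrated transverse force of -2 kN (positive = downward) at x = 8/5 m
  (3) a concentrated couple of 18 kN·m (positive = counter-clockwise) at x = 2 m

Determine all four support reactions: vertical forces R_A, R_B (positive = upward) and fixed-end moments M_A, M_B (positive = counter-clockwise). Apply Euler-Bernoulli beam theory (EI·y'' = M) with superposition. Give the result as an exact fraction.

R_A = 4727/500 kN, M_A = 4511/750 kN·m, R_B = -1727/500 kN, M_B = 1951/750 kN·m

Load 1 — uniform load w=2 kN/m over full span:
  R_A = wL/2 = 2·4/2 = 4 kN
  M_A = wL²/12 = 2·4²/12 = 8/3 kN·m
  R_B = wL/2 = 2·4/2 = 4 kN
  M_B = -wL²/12 = -2·4²/12 = -8/3 kN·m
Load 2 — point force P=-2 kN at a=8/5 m (b=L-a=12/5):
  R_A = Pb²(3a+b)/L³ = (-2)·(12/5)²·(3·(8/5)+(12/5))/4³ = -162/125 kN
  M_A = Pab²/L² = (-2)·(8/5)·(12/5)²/4² = -144/125 kN·m
  R_B = Pa²(a+3b)/L³ = (-2)·(8/5)²·((8/5)+3·(12/5))/4³ = -88/125 kN
  M_B = -Pa²b/L² = -(-2)·(8/5)²·(12/5)/4² = 96/125 kN·m
Load 3 — applied couple M₀=18 kN·m at a=2 m (b=L-a=2):
  R_A = 6M₀ab/L³ = 6·18·2·2/4³ = 27/4 kN
  M_A = M₀b(2a-b)/L² = 18·2·(2·2-2)/4² = 9/2 kN·m
  R_B = -6M₀ab/L³ = -6·18·2·2/4³ = -27/4 kN
  M_B = M₀a(2b-a)/L² = 18·2·(2·2-2)/4² = 9/2 kN·m
Superposition: R_A = 4727/500 kN, M_A = 4511/750 kN·m, R_B = -1727/500 kN, M_B = 1951/750 kN·m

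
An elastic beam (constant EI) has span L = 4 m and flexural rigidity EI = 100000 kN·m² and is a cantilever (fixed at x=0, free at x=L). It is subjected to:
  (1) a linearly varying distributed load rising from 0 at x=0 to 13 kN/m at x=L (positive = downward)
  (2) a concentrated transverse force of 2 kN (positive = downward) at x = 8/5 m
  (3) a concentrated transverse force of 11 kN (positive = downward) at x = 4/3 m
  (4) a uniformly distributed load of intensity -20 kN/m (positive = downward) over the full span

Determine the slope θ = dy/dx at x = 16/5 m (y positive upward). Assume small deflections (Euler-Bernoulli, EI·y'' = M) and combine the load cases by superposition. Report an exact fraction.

Load 1 — triangular load w₀=13 kN/m (0→w₀ over full span):
  θ_1 = (w₀Lx²/4-w₀L²x/3-w₀x⁴/(24L))/EI = (13·4·(16/5)²/4-13·4²·(16/5)/3-13·(16/5)⁴/(24·4))/100000 = -6032/5859375 rad
Load 2 — point force P=2 kN at a=8/5 m (b=L-a=12/5):
  θ_2 = -Pa²/(2EI)  [x>a] = -2·(8/5)²/(2·100000) = -2/78125 rad
Load 3 — point force P=11 kN at a=4/3 m (b=L-a=8/3):
  θ_3 = -Pa²/(2EI)  [x>a] = -11·(4/3)²/(2·100000) = -11/112500 rad
Load 4 — uniform load w=-20 kN/m over full span:
  θ_4 = -wx(x²-3Lx+3L²)/(6EI) = -(-20)·(16/5)·((16/5)²-3·4·(16/5)+3·4²)/(6·100000) = 496/234375 rad
Superposition: θ = Σ θ_i = 67741/70312500 rad ≈ 0.000963 rad

θ(16/5) = 67741/70312500 rad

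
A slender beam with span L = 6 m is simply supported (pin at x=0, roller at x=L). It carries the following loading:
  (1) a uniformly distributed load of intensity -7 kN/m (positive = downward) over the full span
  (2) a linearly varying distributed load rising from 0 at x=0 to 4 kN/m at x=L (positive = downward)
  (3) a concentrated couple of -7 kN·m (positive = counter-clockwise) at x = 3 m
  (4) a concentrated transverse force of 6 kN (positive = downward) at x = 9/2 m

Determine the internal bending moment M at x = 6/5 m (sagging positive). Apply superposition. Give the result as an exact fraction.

M(6/5) = -1894/125 kN·m

Load 1 — uniform load w=-7 kN/m over full span:
  M_1 = wx(L-x)/2 = (-7)·(6/5)·(6-(6/5))/2 = -504/25 kN·m
Load 2 — triangular load w₀=4 kN/m (0→w₀ over full span):
  M_2 = w₀Lx/6 - w₀x³/(6L) = 4·6·(6/5)/6 - 4·(6/5)³/(6·6) = 576/125 kN·m
Load 3 — applied couple M₀=-7 kN·m at a=3 m (b=L-a=3):
  M_3 = M₀x/L  [x≤a] = (-7)·(6/5)/6 = -7/5 kN·m
Load 4 — point force P=6 kN at a=9/2 m (b=L-a=3/2):
  M_4 = Pbx/L  [x≤a] = 6·(3/2)·(6/5)/6 = 9/5 kN·m
Superposition: M = Σ M_i = -1894/125 kN·m ≈ -15.152000 kN·m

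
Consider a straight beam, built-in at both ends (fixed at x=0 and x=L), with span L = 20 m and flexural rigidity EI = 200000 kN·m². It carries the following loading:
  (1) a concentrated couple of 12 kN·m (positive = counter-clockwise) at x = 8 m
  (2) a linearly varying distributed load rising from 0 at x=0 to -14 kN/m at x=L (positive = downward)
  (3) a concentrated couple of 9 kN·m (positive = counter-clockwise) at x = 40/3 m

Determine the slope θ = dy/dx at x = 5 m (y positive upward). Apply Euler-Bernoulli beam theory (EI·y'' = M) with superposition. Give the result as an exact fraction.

θ(5) = 33813/16000000 rad

Load 1 — applied couple M₀=12 kN·m at a=8 m (b=L-a=12):
  θ_1 = (R_Ax²/2 - M_Ax)/EI  [x≤a] with R_A=108/125, M_A=36/25 = ((108/125)·5²/2 - (36/25)·5)/200000 = 9/500000 rad
Load 2 — triangular load w₀=-14 kN/m (0→w₀ over full span):
  θ_2 = -w₀(2x(L-x)(L-2x)(x+2L)+x²(L-x)²)/(120LEI) = -(-14)·(2·5·(20-5)·(20-2·5)·(5+2·20)+5²·(20-5)²)/(120·20·200000) = 273/128000 rad
Load 3 — applied couple M₀=9 kN·m at a=40/3 m (b=L-a=20/3):
  θ_3 = (R_Ax²/2 - M_Ax)/EI  [x≤a] with R_A=3/5, M_A=3 = ((3/5)·5²/2 - 3·5)/200000 = -3/80000 rad
Superposition: θ = Σ θ_i = 33813/16000000 rad ≈ 0.002113 rad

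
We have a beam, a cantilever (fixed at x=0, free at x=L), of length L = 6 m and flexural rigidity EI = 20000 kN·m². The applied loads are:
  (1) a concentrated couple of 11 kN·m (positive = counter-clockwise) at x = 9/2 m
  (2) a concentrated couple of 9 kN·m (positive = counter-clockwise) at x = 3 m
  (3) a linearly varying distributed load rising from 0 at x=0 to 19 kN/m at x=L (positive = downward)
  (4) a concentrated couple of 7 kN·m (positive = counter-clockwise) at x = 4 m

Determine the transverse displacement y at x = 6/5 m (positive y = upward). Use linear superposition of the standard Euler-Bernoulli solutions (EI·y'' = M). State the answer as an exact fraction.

Load 1 — applied couple M₀=11 kN·m at a=9/2 m (b=L-a=3/2):
  y_1 = M₀x²/(2EI)  [x≤a] = 11·(6/5)²/(2·20000) = 99/250000 m
Load 2 — applied couple M₀=9 kN·m at a=3 m (b=L-a=3):
  y_2 = M₀x²/(2EI)  [x≤a] = 9·(6/5)²/(2·20000) = 81/250000 m
Load 3 — triangular load w₀=19 kN/m (0→w₀ over full span):
  y_3 = (w₀Lx³/12-w₀L²x²/6-w₀x⁵/(120L))/EI = (19·6·(6/5)³/12-19·6²·(6/5)²/6-19·(6/5)⁵/(120·6))/20000 = -1154763/156250000 m
Load 4 — applied couple M₀=7 kN·m at a=4 m (b=L-a=2):
  y_4 = M₀x²/(2EI)  [x≤a] = 7·(6/5)²/(2·20000) = 63/250000 m
Superposition: y = Σ y_i = -125361/19531250 m ≈ -0.006418 m

y(6/5) = -125361/19531250 m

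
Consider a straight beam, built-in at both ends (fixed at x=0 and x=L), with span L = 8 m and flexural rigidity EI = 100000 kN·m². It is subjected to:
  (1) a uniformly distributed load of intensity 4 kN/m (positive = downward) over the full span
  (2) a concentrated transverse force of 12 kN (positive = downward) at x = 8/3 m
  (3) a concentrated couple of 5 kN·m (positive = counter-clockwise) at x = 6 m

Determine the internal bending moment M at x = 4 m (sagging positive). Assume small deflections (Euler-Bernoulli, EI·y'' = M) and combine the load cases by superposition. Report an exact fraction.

Load 1 — uniform load w=4 kN/m over full span:
  M_1 = wLx/2 - wL²/12 - wx²/2 = 4·8·4/2 - 4·8²/12 - 4·4²/2 = 32/3 kN·m
Load 2 — point force P=12 kN at a=8/3 m (b=L-a=16/3):
  M_2 = Pa²(a+3b)(L-x)/L³ - Pa²b/L²  [x>a] = 12·(8/3)²·((8/3)+3·(16/3))·(8-4)/8³ - 12·(8/3)²·(16/3)/8² = 16/3 kN·m
Load 3 — applied couple M₀=5 kN·m at a=6 m (b=L-a=2):
  M_3 = R_Ax - M_A  [x≤a] with R_A=45/64, M_A=25/16 = (45/64)·4 - (25/16) = 5/4 kN·m
Superposition: M = Σ M_i = 69/4 kN·m ≈ 17.250000 kN·m

M(4) = 69/4 kN·m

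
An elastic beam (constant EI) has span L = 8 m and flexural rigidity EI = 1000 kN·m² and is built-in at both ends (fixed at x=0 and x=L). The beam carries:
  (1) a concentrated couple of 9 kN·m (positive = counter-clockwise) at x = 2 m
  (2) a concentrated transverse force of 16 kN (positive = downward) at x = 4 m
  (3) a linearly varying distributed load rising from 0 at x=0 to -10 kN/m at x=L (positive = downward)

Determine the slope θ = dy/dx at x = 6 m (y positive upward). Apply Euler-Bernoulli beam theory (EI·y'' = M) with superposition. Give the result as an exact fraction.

θ(6) = -243/32000 rad

Load 1 — applied couple M₀=9 kN·m at a=2 m (b=L-a=6):
  θ_1 = (R_Ax²/2 - M_Ax - M₀(x-a))/EI  [x>a] with R_A=81/64, M_A=-27/16 = ((81/64)·6²/2 - (-27/16)·6 - 9·(6-2))/1000 = -99/32000 rad
Load 2 — point force P=16 kN at a=4 m (b=L-a=4):
  θ_2 = Pa²(L-x)(2bL-(3b+a)(L-x))/(2L³EI)  [x>a] = 16·4²·(8-6)·(2·4·8-(3·4+4)·(8-6))/(2·8³·1000) = 2/125 rad
Load 3 — triangular load w₀=-10 kN/m (0→w₀ over full span):
  θ_3 = -w₀(2x(L-x)(L-2x)(x+2L)+x²(L-x)²)/(120LEI) = -(-10)·(2·6·(8-6)·(8-2·6)·(6+2·8)+6²·(8-6)²)/(120·8·1000) = -41/2000 rad
Superposition: θ = Σ θ_i = -243/32000 rad ≈ -0.007594 rad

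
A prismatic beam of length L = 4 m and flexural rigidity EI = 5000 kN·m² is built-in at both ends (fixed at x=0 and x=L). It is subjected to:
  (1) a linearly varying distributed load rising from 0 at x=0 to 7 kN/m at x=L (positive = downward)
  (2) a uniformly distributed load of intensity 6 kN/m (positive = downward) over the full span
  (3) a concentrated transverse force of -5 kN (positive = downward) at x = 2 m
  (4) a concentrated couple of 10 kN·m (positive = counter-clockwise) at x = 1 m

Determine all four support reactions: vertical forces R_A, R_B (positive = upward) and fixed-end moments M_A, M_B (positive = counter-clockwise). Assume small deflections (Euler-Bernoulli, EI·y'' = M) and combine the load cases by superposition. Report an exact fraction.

Load 1 — triangular load w₀=7 kN/m (0→w₀ over full span):
  R_A = 3w₀L/20 = 3·7·4/20 = 21/5 kN
  M_A = w₀L²/30 = 7·4²/30 = 56/15 kN·m
  R_B = 7w₀L/20 = 7·7·4/20 = 49/5 kN
  M_B = -w₀L²/20 = -7·4²/20 = -28/5 kN·m
Load 2 — uniform load w=6 kN/m over full span:
  R_A = wL/2 = 6·4/2 = 12 kN
  M_A = wL²/12 = 6·4²/12 = 8 kN·m
  R_B = wL/2 = 6·4/2 = 12 kN
  M_B = -wL²/12 = -6·4²/12 = -8 kN·m
Load 3 — point force P=-5 kN at a=2 m (b=L-a=2):
  R_A = Pb²(3a+b)/L³ = (-5)·2²·(3·2+2)/4³ = -5/2 kN
  M_A = Pab²/L² = (-5)·2·2²/4² = -5/2 kN·m
  R_B = Pa²(a+3b)/L³ = (-5)·2²·(2+3·2)/4³ = -5/2 kN
  M_B = -Pa²b/L² = -(-5)·2²·2/4² = 5/2 kN·m
Load 4 — applied couple M₀=10 kN·m at a=1 m (b=L-a=3):
  R_A = 6M₀ab/L³ = 6·10·1·3/4³ = 45/16 kN
  M_A = M₀b(2a-b)/L² = 10·3·(2·1-3)/4² = -15/8 kN·m
  R_B = -6M₀ab/L³ = -6·10·1·3/4³ = -45/16 kN
  M_B = M₀a(2b-a)/L² = 10·1·(2·3-1)/4² = 25/8 kN·m
Superposition: R_A = 1321/80 kN, M_A = 883/120 kN·m, R_B = 1319/80 kN, M_B = -319/40 kN·m

R_A = 1321/80 kN, M_A = 883/120 kN·m, R_B = 1319/80 kN, M_B = -319/40 kN·m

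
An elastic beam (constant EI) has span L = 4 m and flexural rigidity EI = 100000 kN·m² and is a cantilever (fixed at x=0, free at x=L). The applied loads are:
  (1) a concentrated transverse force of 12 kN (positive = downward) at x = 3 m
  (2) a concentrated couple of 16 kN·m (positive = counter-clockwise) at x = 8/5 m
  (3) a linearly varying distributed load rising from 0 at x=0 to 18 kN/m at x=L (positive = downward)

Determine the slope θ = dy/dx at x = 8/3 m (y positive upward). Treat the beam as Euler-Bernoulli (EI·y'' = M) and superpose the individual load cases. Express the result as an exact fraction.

Load 1 — point force P=12 kN at a=3 m (b=L-a=1):
  θ_1 = -Px(2a-x)/(2EI)  [x≤a] = -12·(8/3)·(2·3-(8/3))/(2·100000) = -1/1875 rad
Load 2 — applied couple M₀=16 kN·m at a=8/5 m (b=L-a=12/5):
  θ_2 = M₀a/EI  [x>a] = 16·(8/5)/100000 = 4/15625 rad
Load 3 — triangular load w₀=18 kN/m (0→w₀ over full span):
  θ_3 = (w₀Lx²/4-w₀L²x/3-w₀x⁴/(24L))/EI = (18·4·(8/3)²/4-18·4²·(8/3)/3-18·(8/3)⁴/(24·4))/100000 = -116/84375 rad
Superposition: θ = Σ θ_i = -697/421875 rad ≈ -0.001652 rad

θ(8/3) = -697/421875 rad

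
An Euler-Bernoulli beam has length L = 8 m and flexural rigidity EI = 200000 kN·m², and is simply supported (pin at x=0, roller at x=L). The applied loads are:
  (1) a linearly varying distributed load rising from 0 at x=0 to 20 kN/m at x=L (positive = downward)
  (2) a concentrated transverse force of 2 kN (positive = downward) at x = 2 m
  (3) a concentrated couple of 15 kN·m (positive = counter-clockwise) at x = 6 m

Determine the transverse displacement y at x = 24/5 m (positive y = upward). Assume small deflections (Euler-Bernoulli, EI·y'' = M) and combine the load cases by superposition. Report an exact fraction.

y(24/5) = -2690657/937500000 m

Load 1 — triangular load w₀=20 kN/m (0→w₀ over full span):
  y_1 = -w₀x(7L⁴-10L²x²+3x⁴)/(360LEI) = -20·(24/5)·(7·8⁴-10·8²·(24/5)²+3·(24/5)⁴)/(360·8·200000) = -75776/29296875 m
Load 2 — point force P=2 kN at a=2 m (b=L-a=6):
  y_2 = -Pa(L-x)(2Lx-a²-x²)/(6LEI)  [x>a] = -2·2·(8-(24/5))·(2·8·(24/5)-2²-(24/5)²)/(6·8·200000) = -311/4687500 m
Load 3 — applied couple M₀=15 kN·m at a=6 m (b=L-a=2):
  y_3 = (M₀x³/(6L)+C₁x)/EI  [x≤a] with C₁=M₀(3b²-L²)/(6L)=-65/4 = (15·(24/5)³/(6·8)+(-65/4)·(24/5))/200000 = -543/2500000 m
Superposition: y = Σ y_i = -2690657/937500000 m ≈ -0.002870 m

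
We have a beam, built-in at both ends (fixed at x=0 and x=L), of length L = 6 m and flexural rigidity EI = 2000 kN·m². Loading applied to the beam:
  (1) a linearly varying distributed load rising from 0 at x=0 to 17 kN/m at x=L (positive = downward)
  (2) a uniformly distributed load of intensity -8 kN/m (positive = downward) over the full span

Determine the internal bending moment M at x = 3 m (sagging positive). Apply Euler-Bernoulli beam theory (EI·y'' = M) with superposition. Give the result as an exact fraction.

M(3) = 3/4 kN·m

Load 1 — triangular load w₀=17 kN/m (0→w₀ over full span):
  M_1 = 3w₀Lx/20 - w₀L²/30 - w₀x³/(6L) = 3·17·6·3/20 - 17·6²/30 - 17·3³/(6·6) = 51/4 kN·m
Load 2 — uniform load w=-8 kN/m over full span:
  M_2 = wLx/2 - wL²/12 - wx²/2 = (-8)·6·3/2 - (-8)·6²/12 - (-8)·3²/2 = -12 kN·m
Superposition: M = Σ M_i = 3/4 kN·m ≈ 0.750000 kN·m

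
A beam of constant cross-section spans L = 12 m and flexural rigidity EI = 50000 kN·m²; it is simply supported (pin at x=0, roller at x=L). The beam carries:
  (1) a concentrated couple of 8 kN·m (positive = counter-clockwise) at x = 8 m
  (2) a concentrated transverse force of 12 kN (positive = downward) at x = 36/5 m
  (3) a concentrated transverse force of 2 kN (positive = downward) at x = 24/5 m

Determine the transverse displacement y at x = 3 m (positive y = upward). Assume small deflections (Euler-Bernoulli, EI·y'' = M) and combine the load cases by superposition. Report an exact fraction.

y(3) = -869/125000 m

Load 1 — applied couple M₀=8 kN·m at a=8 m (b=L-a=4):
  y_1 = (M₀x³/(6L)+C₁x)/EI  [x≤a] with C₁=M₀(3b²-L²)/(6L)=-32/3 = (8·3³/(6·12)+(-32/3)·3)/50000 = -29/50000 m
Load 2 — point force P=12 kN at a=36/5 m (b=L-a=24/5):
  y_2 = -Pbx(L²-b²-x²)/(6LEI)  [x≤a] = -12·(24/5)·3·(12²-(24/5)²-3²)/(6·12·50000) = -8397/1562500 m
Load 3 — point force P=2 kN at a=24/5 m (b=L-a=36/5):
  y_3 = -Pbx(L²-b²-x²)/(6LEI)  [x≤a] = -2·(36/5)·3·(12²-(36/5)²-3²)/(6·12·50000) = -6237/6250000 m
Superposition: y = Σ y_i = -869/125000 m ≈ -0.006952 m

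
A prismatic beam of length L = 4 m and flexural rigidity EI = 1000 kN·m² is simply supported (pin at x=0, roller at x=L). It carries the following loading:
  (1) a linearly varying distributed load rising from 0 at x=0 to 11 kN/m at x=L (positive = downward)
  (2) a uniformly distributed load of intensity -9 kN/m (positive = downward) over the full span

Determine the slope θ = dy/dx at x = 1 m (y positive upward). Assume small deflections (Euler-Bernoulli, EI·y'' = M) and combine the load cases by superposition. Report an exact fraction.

Load 1 — triangular load w₀=11 kN/m (0→w₀ over full span):
  θ_1 = -w₀(7L⁴-30L²x²+15x⁴)/(360LEI) = -11·(7·4⁴-30·4²·1²+15·1⁴)/(360·4·1000) = -14597/1440000 rad
Load 2 — uniform load w=-9 kN/m over full span:
  θ_2 = -w(L³-6Lx²+4x³)/(24EI) = -(-9)·(4³-6·4·1²+4·1³)/(24·1000) = 33/2000 rad
Superposition: θ = Σ θ_i = 9163/1440000 rad ≈ 0.006363 rad

θ(1) = 9163/1440000 rad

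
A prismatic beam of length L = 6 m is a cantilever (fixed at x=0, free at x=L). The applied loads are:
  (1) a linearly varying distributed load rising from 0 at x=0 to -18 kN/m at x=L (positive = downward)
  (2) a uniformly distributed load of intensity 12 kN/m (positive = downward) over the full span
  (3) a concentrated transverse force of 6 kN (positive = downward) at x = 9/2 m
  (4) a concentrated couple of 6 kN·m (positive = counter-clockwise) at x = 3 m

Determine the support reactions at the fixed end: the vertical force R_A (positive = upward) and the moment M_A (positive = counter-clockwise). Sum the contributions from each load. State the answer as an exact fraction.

R_A = 24 kN, M_A = 21 kN·m

Load 1 — triangular load w₀=-18 kN/m (0→w₀ over full span):
  R_A = w₀L/2 = (-18)·6/2 = -54 kN
  M_A = w₀L²/3 = (-18)·6²/3 = -216 kN·m
Load 2 — uniform load w=12 kN/m over full span:
  R_A = wL = 12·6 = 72 kN
  M_A = wL²/2 = 12·6²/2 = 216 kN·m
Load 3 — point force P=6 kN at a=9/2 m (b=L-a=3/2):
  R_A = P = 6 kN
  M_A = Pa = 6·(9/2) = 27 kN·m
Load 4 — applied couple M₀=6 kN·m at a=3 m (b=L-a=3):
  R_A = 0 kN
  M_A = -M₀ = -6 kN·m
Superposition: R_A = 24 kN, M_A = 21 kN·m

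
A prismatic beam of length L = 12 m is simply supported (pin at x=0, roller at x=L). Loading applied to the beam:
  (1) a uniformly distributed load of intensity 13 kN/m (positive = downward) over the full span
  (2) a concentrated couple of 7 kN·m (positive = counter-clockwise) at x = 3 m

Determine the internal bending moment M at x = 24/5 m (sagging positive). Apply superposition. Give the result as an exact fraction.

Load 1 — uniform load w=13 kN/m over full span:
  M_1 = wx(L-x)/2 = 13·(24/5)·(12-(24/5))/2 = 5616/25 kN·m
Load 2 — applied couple M₀=7 kN·m at a=3 m (b=L-a=9):
  M_2 = M₀x/L - M₀  [x>a] = 7·(24/5)/12 - 7 = -21/5 kN·m
Superposition: M = Σ M_i = 5511/25 kN·m ≈ 220.440000 kN·m

M(24/5) = 5511/25 kN·m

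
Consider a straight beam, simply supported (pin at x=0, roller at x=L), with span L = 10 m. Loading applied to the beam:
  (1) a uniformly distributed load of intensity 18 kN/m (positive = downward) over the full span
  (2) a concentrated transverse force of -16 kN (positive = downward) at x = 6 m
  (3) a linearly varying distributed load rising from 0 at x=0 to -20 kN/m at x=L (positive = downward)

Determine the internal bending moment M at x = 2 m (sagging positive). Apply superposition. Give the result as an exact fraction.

M(2) = 336/5 kN·m

Load 1 — uniform load w=18 kN/m over full span:
  M_1 = wx(L-x)/2 = 18·2·(10-2)/2 = 144 kN·m
Load 2 — point force P=-16 kN at a=6 m (b=L-a=4):
  M_2 = Pbx/L  [x≤a] = (-16)·4·2/10 = -64/5 kN·m
Load 3 — triangular load w₀=-20 kN/m (0→w₀ over full span):
  M_3 = w₀Lx/6 - w₀x³/(6L) = (-20)·10·2/6 - (-20)·2³/(6·10) = -64 kN·m
Superposition: M = Σ M_i = 336/5 kN·m ≈ 67.200000 kN·m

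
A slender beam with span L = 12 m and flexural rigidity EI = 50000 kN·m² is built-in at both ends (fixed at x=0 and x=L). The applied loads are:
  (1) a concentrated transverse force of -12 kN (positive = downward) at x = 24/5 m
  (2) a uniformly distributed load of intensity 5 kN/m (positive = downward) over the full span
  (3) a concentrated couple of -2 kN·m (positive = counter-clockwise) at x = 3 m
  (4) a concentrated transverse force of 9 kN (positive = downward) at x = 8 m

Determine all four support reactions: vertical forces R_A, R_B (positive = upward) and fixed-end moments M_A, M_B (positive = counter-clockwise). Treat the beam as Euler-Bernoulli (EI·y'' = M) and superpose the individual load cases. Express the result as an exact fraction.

Load 1 — point force P=-12 kN at a=24/5 m (b=L-a=36/5):
  R_A = Pb²(3a+b)/L³ = (-12)·(36/5)²·(3·(24/5)+(36/5))/12³ = -972/125 kN
  M_A = Pab²/L² = (-12)·(24/5)·(36/5)²/12² = -2592/125 kN·m
  R_B = Pa²(a+3b)/L³ = (-12)·(24/5)²·((24/5)+3·(36/5))/12³ = -528/125 kN
  M_B = -Pa²b/L² = -(-12)·(24/5)²·(36/5)/12² = 1728/125 kN·m
Load 2 — uniform load w=5 kN/m over full span:
  R_A = wL/2 = 5·12/2 = 30 kN
  M_A = wL²/12 = 5·12²/12 = 60 kN·m
  R_B = wL/2 = 5·12/2 = 30 kN
  M_B = -wL²/12 = -5·12²/12 = -60 kN·m
Load 3 — applied couple M₀=-2 kN·m at a=3 m (b=L-a=9):
  R_A = 6M₀ab/L³ = 6·(-2)·3·9/12³ = -3/16 kN
  M_A = M₀b(2a-b)/L² = (-2)·9·(2·3-9)/12² = 3/8 kN·m
  R_B = -6M₀ab/L³ = -6·(-2)·3·9/12³ = 3/16 kN
  M_B = M₀a(2b-a)/L² = (-2)·3·(2·9-3)/12² = -5/8 kN·m
Load 4 — point force P=9 kN at a=8 m (b=L-a=4):
  R_A = Pb²(3a+b)/L³ = 9·4²·(3·8+4)/12³ = 7/3 kN
  M_A = Pab²/L² = 9·8·4²/12² = 8 kN·m
  R_B = Pa²(a+3b)/L³ = 9·8²·(8+3·4)/12³ = 20/3 kN
  M_B = -Pa²b/L² = -9·8²·4/12² = -16 kN·m
Superposition: R_A = 146219/6000 kN, M_A = 47639/1000 kN·m, R_B = 195781/6000 kN, M_B = -62801/1000 kN·m

R_A = 146219/6000 kN, M_A = 47639/1000 kN·m, R_B = 195781/6000 kN, M_B = -62801/1000 kN·m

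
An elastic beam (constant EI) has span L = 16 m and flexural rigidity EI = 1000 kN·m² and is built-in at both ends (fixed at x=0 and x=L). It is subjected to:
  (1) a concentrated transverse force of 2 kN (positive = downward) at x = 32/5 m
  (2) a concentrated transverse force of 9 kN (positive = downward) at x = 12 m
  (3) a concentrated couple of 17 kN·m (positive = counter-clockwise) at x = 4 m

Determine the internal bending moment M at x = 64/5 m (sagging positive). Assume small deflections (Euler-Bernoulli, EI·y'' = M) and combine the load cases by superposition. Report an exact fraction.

M(64/5) = 47183/10000 kN·m

Load 1 — point force P=2 kN at a=32/5 m (b=L-a=48/5):
  M_1 = Pa²(a+3b)(L-x)/L³ - Pa²b/L²  [x>a] = 2·(32/5)²·((32/5)+3·(48/5))·(16-(64/5))/16³ - 2·(32/5)²·(48/5)/16² = -512/625 kN·m
Load 2 — point force P=9 kN at a=12 m (b=L-a=4):
  M_2 = Pa²(a+3b)(L-x)/L³ - Pa²b/L²  [x>a] = 9·12²·(12+3·4)·(16-(64/5))/16³ - 9·12²·4/16² = 81/20 kN·m
Load 3 — applied couple M₀=17 kN·m at a=4 m (b=L-a=12):
  M_3 = R_Ax - M_A - M₀  [x>a] with R_A=153/128, M_A=-51/16 = (153/128)·(64/5) - (-51/16) - 17 = 119/80 kN·m
Superposition: M = Σ M_i = 47183/10000 kN·m ≈ 4.718300 kN·m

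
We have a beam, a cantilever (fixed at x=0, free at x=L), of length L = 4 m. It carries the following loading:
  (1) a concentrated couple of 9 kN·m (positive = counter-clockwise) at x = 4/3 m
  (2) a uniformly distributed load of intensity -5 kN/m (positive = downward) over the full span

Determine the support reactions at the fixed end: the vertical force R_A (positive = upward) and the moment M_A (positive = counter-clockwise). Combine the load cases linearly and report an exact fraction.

R_A = -20 kN, M_A = -49 kN·m

Load 1 — applied couple M₀=9 kN·m at a=4/3 m (b=L-a=8/3):
  R_A = 0 kN
  M_A = -M₀ = -9 kN·m
Load 2 — uniform load w=-5 kN/m over full span:
  R_A = wL = (-5)·4 = -20 kN
  M_A = wL²/2 = (-5)·4²/2 = -40 kN·m
Superposition: R_A = -20 kN, M_A = -49 kN·m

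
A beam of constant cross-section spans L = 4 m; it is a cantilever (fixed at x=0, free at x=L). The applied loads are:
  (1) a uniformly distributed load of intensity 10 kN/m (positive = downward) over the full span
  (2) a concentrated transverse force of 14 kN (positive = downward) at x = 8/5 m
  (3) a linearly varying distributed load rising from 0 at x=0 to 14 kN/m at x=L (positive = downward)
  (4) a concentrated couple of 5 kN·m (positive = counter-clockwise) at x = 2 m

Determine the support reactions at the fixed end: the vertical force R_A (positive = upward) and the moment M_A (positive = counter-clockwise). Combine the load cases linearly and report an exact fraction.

R_A = 82 kN, M_A = 2581/15 kN·m

Load 1 — uniform load w=10 kN/m over full span:
  R_A = wL = 10·4 = 40 kN
  M_A = wL²/2 = 10·4²/2 = 80 kN·m
Load 2 — point force P=14 kN at a=8/5 m (b=L-a=12/5):
  R_A = P = 14 kN
  M_A = Pa = 14·(8/5) = 112/5 kN·m
Load 3 — triangular load w₀=14 kN/m (0→w₀ over full span):
  R_A = w₀L/2 = 14·4/2 = 28 kN
  M_A = w₀L²/3 = 14·4²/3 = 224/3 kN·m
Load 4 — applied couple M₀=5 kN·m at a=2 m (b=L-a=2):
  R_A = 0 kN
  M_A = -M₀ = -5 kN·m
Superposition: R_A = 82 kN, M_A = 2581/15 kN·m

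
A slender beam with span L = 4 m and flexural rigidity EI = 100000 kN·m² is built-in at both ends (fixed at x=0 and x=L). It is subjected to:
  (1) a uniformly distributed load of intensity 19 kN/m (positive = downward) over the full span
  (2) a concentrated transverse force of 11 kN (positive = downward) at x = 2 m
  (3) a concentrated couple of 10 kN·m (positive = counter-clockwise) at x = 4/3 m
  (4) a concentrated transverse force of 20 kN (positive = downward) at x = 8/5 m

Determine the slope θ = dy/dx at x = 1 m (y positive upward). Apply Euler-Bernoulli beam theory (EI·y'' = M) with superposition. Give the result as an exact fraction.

Load 1 — uniform load w=19 kN/m over full span:
  θ_1 = -wx(L-x)(L-2x)/(12EI) = -19·1·(4-1)·(4-2·1)/(12·100000) = -19/200000 rad
Load 2 — point force P=11 kN at a=2 m (b=L-a=2):
  θ_2 = -Pb²x(2aL-(3a+b)x)/(2L³EI)  [x≤a] = -11·2²·1·(2·2·4-(3·2+2)·1)/(2·4³·100000) = -11/400000 rad
Load 3 — applied couple M₀=10 kN·m at a=4/3 m (b=L-a=8/3):
  θ_3 = (R_Ax²/2 - M_Ax)/EI  [x≤a] with R_A=10/3, M_A=0 = ((10/3)·1²/2 - 0·1)/100000 = 1/60000 rad
Load 4 — point force P=20 kN at a=8/5 m (b=L-a=12/5):
  θ_4 = -Pb²x(2aL-(3a+b)x)/(2L³EI)  [x≤a] = -20·(12/5)²·1·(2·(8/5)·4-(3·(8/5)+(12/5))·1)/(2·4³·100000) = -63/1250000 rad
Superposition: θ = Σ θ_i = -4687/30000000 rad ≈ -0.000156 rad

θ(1) = -4687/30000000 rad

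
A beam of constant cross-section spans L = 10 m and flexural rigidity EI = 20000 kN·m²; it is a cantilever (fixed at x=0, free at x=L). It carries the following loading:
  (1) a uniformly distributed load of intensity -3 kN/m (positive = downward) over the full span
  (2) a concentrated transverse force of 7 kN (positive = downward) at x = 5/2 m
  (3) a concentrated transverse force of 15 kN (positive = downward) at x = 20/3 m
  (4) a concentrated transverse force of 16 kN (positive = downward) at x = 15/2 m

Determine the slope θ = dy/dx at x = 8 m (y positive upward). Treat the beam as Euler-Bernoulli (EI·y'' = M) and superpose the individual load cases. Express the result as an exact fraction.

θ(8) = -7421/480000 rad

Load 1 — uniform load w=-3 kN/m over full span:
  θ_1 = -wx(x²-3Lx+3L²)/(6EI) = -(-3)·8·(8²-3·10·8+3·10²)/(6·20000) = 31/1250 rad
Load 2 — point force P=7 kN at a=5/2 m (b=L-a=15/2):
  θ_2 = -Pa²/(2EI)  [x>a] = -7·(5/2)²/(2·20000) = -7/6400 rad
Load 3 — point force P=15 kN at a=20/3 m (b=L-a=10/3):
  θ_3 = -Pa²/(2EI)  [x>a] = -15·(20/3)²/(2·20000) = -1/60 rad
Load 4 — point force P=16 kN at a=15/2 m (b=L-a=5/2):
  θ_4 = -Pa²/(2EI)  [x>a] = -16·(15/2)²/(2·20000) = -9/400 rad
Superposition: θ = Σ θ_i = -7421/480000 rad ≈ -0.015460 rad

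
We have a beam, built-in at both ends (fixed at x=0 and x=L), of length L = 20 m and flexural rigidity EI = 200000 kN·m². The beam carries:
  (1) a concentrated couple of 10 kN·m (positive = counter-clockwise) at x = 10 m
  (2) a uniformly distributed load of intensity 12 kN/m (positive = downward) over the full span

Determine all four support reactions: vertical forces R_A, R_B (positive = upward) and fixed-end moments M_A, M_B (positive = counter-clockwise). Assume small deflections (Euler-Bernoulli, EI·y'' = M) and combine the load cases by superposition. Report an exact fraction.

R_A = 483/4 kN, M_A = 805/2 kN·m, R_B = 477/4 kN, M_B = -795/2 kN·m

Load 1 — applied couple M₀=10 kN·m at a=10 m (b=L-a=10):
  R_A = 6M₀ab/L³ = 6·10·10·10/20³ = 3/4 kN
  M_A = M₀b(2a-b)/L² = 10·10·(2·10-10)/20² = 5/2 kN·m
  R_B = -6M₀ab/L³ = -6·10·10·10/20³ = -3/4 kN
  M_B = M₀a(2b-a)/L² = 10·10·(2·10-10)/20² = 5/2 kN·m
Load 2 — uniform load w=12 kN/m over full span:
  R_A = wL/2 = 12·20/2 = 120 kN
  M_A = wL²/12 = 12·20²/12 = 400 kN·m
  R_B = wL/2 = 12·20/2 = 120 kN
  M_B = -wL²/12 = -12·20²/12 = -400 kN·m
Superposition: R_A = 483/4 kN, M_A = 805/2 kN·m, R_B = 477/4 kN, M_B = -795/2 kN·m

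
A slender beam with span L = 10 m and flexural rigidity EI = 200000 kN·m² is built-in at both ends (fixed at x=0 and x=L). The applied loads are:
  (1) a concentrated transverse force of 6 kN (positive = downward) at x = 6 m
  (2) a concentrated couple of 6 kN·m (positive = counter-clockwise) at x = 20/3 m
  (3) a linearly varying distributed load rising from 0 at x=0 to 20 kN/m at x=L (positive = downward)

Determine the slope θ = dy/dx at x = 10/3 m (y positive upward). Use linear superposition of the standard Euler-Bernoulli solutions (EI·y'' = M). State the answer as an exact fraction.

θ(10/3) = -22943/60750000 rad

Load 1 — point force P=6 kN at a=6 m (b=L-a=4):
  θ_1 = -Pb²x(2aL-(3a+b)x)/(2L³EI)  [x≤a] = -6·4²·(10/3)·(2·6·10-(3·6+4)·(10/3))/(2·10³·200000) = -7/187500 rad
Load 2 — applied couple M₀=6 kN·m at a=20/3 m (b=L-a=10/3):
  θ_2 = (R_Ax²/2 - M_Ax)/EI  [x≤a] with R_A=4/5, M_A=2 = ((4/5)·(10/3)²/2 - 2·(10/3))/200000 = -1/90000 rad
Load 3 — triangular load w₀=20 kN/m (0→w₀ over full span):
  θ_3 = -w₀(2x(L-x)(L-2x)(x+2L)+x²(L-x)²)/(120LEI) = -20·(2·(10/3)·(10-(10/3))·(10-2·(10/3))·((10/3)+2·10)+(10/3)²·(10-(10/3))²)/(120·10·200000) = -2/6075 rad
Superposition: θ = Σ θ_i = -22943/60750000 rad ≈ -0.000378 rad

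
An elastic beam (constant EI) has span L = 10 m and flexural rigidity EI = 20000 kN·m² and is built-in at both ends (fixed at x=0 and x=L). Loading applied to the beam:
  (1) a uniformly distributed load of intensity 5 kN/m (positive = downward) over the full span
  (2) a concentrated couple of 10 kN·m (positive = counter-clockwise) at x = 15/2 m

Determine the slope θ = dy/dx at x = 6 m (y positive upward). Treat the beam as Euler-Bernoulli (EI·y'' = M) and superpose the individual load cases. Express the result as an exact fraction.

θ(6) = 43/40000 rad

Load 1 — uniform load w=5 kN/m over full span:
  θ_1 = -wx(L-x)(L-2x)/(12EI) = -5·6·(10-6)·(10-2·6)/(12·20000) = 1/1000 rad
Load 2 — applied couple M₀=10 kN·m at a=15/2 m (b=L-a=5/2):
  θ_2 = (R_Ax²/2 - M_Ax)/EI  [x≤a] with R_A=9/8, M_A=25/8 = ((9/8)·6²/2 - (25/8)·6)/20000 = 3/40000 rad
Superposition: θ = Σ θ_i = 43/40000 rad ≈ 0.001075 rad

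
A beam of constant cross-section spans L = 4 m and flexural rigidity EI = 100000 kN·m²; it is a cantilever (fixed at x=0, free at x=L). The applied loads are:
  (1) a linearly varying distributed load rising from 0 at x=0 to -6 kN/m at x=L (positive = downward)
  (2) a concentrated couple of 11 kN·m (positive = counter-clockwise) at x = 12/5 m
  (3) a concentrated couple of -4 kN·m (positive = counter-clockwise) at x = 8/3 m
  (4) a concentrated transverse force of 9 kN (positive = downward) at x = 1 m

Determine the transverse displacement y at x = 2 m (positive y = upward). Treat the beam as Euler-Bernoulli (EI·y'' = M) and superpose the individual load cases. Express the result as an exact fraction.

y(2) = 549/1000000 m

Load 1 — triangular load w₀=-6 kN/m (0→w₀ over full span):
  y_1 = (w₀Lx³/12-w₀L²x²/6-w₀x⁵/(120L))/EI = ((-6)·4·2³/12-(-6)·4²·2²/6-(-6)·2⁵/(120·4))/100000 = 121/250000 m
Load 2 — applied couple M₀=11 kN·m at a=12/5 m (b=L-a=8/5):
  y_2 = M₀x²/(2EI)  [x≤a] = 11·2²/(2·100000) = 11/50000 m
Load 3 — applied couple M₀=-4 kN·m at a=8/3 m (b=L-a=4/3):
  y_3 = M₀x²/(2EI)  [x≤a] = (-4)·2²/(2·100000) = -1/12500 m
Load 4 — point force P=9 kN at a=1 m (b=L-a=3):
  y_4 = -Pa²(3x-a)/(6EI)  [x>a] = -9·1²·(3·2-1)/(6·100000) = -3/40000 m
Superposition: y = Σ y_i = 549/1000000 m ≈ 0.000549 m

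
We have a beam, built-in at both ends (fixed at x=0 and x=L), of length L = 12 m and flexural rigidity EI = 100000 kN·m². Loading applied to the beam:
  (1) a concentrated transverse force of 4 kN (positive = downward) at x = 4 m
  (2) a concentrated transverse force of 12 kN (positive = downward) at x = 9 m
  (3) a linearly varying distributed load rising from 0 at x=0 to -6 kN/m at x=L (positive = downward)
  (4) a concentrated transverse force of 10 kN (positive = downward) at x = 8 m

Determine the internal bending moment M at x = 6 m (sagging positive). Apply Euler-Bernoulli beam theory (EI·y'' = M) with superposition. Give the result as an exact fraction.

Load 1 — point force P=4 kN at a=4 m (b=L-a=8):
  M_1 = Pa²(a+3b)(L-x)/L³ - Pa²b/L²  [x>a] = 4·4²·(4+3·8)·(12-6)/12³ - 4·4²·8/12² = 8/3 kN·m
Load 2 — point force P=12 kN at a=9 m (b=L-a=3):
  M_2 = Pb²(3a+b)x/L³ - Pab²/L²  [x≤a] = 12·3²·(3·9+3)·6/12³ - 12·9·3²/12² = 9/2 kN·m
Load 3 — triangular load w₀=-6 kN/m (0→w₀ over full span):
  M_3 = 3w₀Lx/20 - w₀L²/30 - w₀x³/(6L) = 3·(-6)·12·6/20 - (-6)·12²/30 - (-6)·6³/(6·12) = -18 kN·m
Load 4 — point force P=10 kN at a=8 m (b=L-a=4):
  M_4 = Pb²(3a+b)x/L³ - Pab²/L²  [x≤a] = 10·4²·(3·8+4)·6/12³ - 10·8·4²/12² = 20/3 kN·m
Superposition: M = Σ M_i = -25/6 kN·m ≈ -4.166667 kN·m

M(6) = -25/6 kN·m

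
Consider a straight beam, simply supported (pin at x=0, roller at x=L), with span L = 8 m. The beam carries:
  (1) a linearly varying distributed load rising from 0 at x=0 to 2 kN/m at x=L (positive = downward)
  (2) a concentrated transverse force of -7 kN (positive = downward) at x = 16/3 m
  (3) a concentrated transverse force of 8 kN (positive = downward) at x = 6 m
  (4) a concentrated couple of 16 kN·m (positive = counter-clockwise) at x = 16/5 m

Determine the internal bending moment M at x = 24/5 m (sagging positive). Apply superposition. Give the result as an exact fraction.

Load 1 — triangular load w₀=2 kN/m (0→w₀ over full span):
  M_1 = w₀Lx/6 - w₀x³/(6L) = 2·8·(24/5)/6 - 2·(24/5)³/(6·8) = 1024/125 kN·m
Load 2 — point force P=-7 kN at a=16/3 m (b=L-a=8/3):
  M_2 = Pbx/L  [x≤a] = (-7)·(8/3)·(24/5)/8 = -56/5 kN·m
Load 3 — point force P=8 kN at a=6 m (b=L-a=2):
  M_3 = Pbx/L  [x≤a] = 8·2·(24/5)/8 = 48/5 kN·m
Load 4 — applied couple M₀=16 kN·m at a=16/5 m (b=L-a=24/5):
  M_4 = M₀x/L - M₀  [x>a] = 16·(24/5)/8 - 16 = -32/5 kN·m
Superposition: M = Σ M_i = 24/125 kN·m ≈ 0.192000 kN·m

M(24/5) = 24/125 kN·m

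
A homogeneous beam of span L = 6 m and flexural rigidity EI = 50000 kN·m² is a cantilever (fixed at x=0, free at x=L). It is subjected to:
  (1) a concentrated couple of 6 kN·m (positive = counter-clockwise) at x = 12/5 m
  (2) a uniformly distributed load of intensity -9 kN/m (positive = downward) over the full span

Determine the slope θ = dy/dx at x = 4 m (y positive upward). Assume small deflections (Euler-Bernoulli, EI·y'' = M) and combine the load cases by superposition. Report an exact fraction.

θ(4) = 102/15625 rad

Load 1 — applied couple M₀=6 kN·m at a=12/5 m (b=L-a=18/5):
  θ_1 = M₀a/EI  [x>a] = 6·(12/5)/50000 = 9/31250 rad
Load 2 — uniform load w=-9 kN/m over full span:
  θ_2 = -wx(x²-3Lx+3L²)/(6EI) = -(-9)·4·(4²-3·6·4+3·6²)/(6·50000) = 39/6250 rad
Superposition: θ = Σ θ_i = 102/15625 rad ≈ 0.006528 rad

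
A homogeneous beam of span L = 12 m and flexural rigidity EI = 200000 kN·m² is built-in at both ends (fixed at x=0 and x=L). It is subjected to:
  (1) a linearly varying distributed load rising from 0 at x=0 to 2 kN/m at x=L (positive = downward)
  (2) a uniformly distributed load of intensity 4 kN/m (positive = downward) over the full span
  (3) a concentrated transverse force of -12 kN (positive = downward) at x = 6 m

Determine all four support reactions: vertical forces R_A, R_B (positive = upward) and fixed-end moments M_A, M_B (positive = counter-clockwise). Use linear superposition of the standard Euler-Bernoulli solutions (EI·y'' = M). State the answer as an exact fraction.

Load 1 — triangular load w₀=2 kN/m (0→w₀ over full span):
  R_A = 3w₀L/20 = 3·2·12/20 = 18/5 kN
  M_A = w₀L²/30 = 2·12²/30 = 48/5 kN·m
  R_B = 7w₀L/20 = 7·2·12/20 = 42/5 kN
  M_B = -w₀L²/20 = -2·12²/20 = -72/5 kN·m
Load 2 — uniform load w=4 kN/m over full span:
  R_A = wL/2 = 4·12/2 = 24 kN
  M_A = wL²/12 = 4·12²/12 = 48 kN·m
  R_B = wL/2 = 4·12/2 = 24 kN
  M_B = -wL²/12 = -4·12²/12 = -48 kN·m
Load 3 — point force P=-12 kN at a=6 m (b=L-a=6):
  R_A = Pb²(3a+b)/L³ = (-12)·6²·(3·6+6)/12³ = -6 kN
  M_A = Pab²/L² = (-12)·6·6²/12² = -18 kN·m
  R_B = Pa²(a+3b)/L³ = (-12)·6²·(6+3·6)/12³ = -6 kN
  M_B = -Pa²b/L² = -(-12)·6²·6/12² = 18 kN·m
Superposition: R_A = 108/5 kN, M_A = 198/5 kN·m, R_B = 132/5 kN, M_B = -222/5 kN·m

R_A = 108/5 kN, M_A = 198/5 kN·m, R_B = 132/5 kN, M_B = -222/5 kN·m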